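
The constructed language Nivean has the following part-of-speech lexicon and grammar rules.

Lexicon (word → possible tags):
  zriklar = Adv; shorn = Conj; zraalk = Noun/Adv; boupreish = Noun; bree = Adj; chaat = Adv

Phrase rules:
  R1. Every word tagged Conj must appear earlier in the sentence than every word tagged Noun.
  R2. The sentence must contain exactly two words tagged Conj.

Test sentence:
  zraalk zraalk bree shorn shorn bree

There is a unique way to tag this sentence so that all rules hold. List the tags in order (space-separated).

Candidates per position — 1:zraalk {Noun,Adv}; 2:zraalk {Noun,Adv}; 3:bree {Adj}; 4:shorn {Conj}; 5:shorn {Conj}; 6:bree {Adj}.
Position 1: tagging it Noun would leave rule 1 unsatisfiable, so it must be Adv.
Position 2: tagging it Noun would leave rule 1 unsatisfiable, so it must be Adv.
That leaves exactly one tagging: Adv Adv Adj Conj Conj Adj.
Verifying each rule — rule 1 holds; rule 2 holds.

Adv Adv Adj Conj Conj Adj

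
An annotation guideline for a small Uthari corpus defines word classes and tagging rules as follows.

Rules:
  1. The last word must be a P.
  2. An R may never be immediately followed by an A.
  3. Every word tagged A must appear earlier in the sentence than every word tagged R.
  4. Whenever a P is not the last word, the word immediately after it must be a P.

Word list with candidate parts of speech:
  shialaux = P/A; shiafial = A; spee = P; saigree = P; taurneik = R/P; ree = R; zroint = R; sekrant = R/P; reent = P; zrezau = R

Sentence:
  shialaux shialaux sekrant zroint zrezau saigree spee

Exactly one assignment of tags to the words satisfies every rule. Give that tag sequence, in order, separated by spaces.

A A R R R P P

Candidates per position — 1:shialaux {P,A}; 2:shialaux {P,A}; 3:sekrant {R,P}; 4:zroint {R}; 5:zrezau {R}; 6:saigree {P}; 7:spee {P}.
Word 1 cannot be P — rule 4 would then fail for every completion. It is A.
Word 2 cannot be P — rule 4 would then fail for every completion. It is A.
Word 3 cannot be P — rule 4 would then fail for every completion. It is R.
The only consistent sequence is: A A R R R P P.
Verifying each rule — rule 1 holds; rule 2 holds; rule 3 holds; rule 4 holds.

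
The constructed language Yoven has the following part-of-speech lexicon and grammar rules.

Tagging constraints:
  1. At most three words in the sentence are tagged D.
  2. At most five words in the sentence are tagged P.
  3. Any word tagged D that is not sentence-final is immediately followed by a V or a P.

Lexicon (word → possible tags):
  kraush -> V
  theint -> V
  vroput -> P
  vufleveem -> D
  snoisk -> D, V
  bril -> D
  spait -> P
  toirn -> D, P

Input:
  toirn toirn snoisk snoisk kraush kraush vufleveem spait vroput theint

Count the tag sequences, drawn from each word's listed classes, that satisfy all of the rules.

Candidates per position — 1:toirn {D,P}; 2:toirn {D,P}; 3:snoisk {D,V}; 4:snoisk {D,V}; 5:kraush {V}; 6:kraush {V}; 7:vufleveem {D}; 8:spait {P}; 9:vroput {P}; 10:theint {V}.
There are 16 candidate sequences in total.
Checking each against the rules leaves 8 sequences.
Count = 8.

8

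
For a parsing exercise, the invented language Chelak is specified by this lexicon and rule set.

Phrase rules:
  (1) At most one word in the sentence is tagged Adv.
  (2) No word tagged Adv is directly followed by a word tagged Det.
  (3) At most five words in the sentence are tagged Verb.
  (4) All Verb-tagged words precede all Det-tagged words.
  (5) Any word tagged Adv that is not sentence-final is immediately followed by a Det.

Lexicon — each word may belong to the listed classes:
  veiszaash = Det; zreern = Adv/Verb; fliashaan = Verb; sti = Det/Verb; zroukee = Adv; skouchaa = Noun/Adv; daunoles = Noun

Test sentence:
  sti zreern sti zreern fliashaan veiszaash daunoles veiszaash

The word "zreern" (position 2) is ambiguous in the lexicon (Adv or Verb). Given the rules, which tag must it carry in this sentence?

Candidates per position — 1:sti {Det,Verb}; 2:zreern {Adv,Verb}; 3:sti {Det,Verb}; 4:zreern {Adv,Verb}; 5:fliashaan {Verb}; 6:veiszaash {Det}; 7:daunoles {Noun}; 8:veiszaash {Det}.
At position 1, choosing Det makes rule 4 impossible to satisfy; hence Verb.
At position 3, choosing Det makes rule 4 impossible to satisfy; hence Verb.
At position 4, choosing Adv makes rule 5 impossible to satisfy; hence Verb.
At position 2, choosing Adv makes rule 5 impossible to satisfy; hence Verb.
The only consistent sequence is: Verb Verb Verb Verb Verb Det Noun Det.
Rule-by-rule: rule 1 ok; rule 2 ok; rule 3 ok; rule 4 ok; rule 5 ok.

Verb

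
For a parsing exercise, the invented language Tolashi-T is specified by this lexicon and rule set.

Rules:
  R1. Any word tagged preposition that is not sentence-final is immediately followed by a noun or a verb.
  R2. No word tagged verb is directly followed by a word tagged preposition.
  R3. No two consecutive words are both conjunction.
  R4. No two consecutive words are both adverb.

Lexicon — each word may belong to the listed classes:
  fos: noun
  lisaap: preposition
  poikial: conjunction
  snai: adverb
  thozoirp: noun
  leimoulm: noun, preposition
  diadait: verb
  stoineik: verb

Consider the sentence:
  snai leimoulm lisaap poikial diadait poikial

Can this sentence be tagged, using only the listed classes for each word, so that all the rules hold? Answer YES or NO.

Candidates per position — 1:snai {adverb}; 2:leimoulm {noun,preposition}; 3:lisaap {preposition}; 4:poikial {conjunction}; 5:diadait {verb}; 6:poikial {conjunction}.
Rule 1 cannot be satisfied by any choice of tags from the lexicon.
So there is no consistent tagging.

NO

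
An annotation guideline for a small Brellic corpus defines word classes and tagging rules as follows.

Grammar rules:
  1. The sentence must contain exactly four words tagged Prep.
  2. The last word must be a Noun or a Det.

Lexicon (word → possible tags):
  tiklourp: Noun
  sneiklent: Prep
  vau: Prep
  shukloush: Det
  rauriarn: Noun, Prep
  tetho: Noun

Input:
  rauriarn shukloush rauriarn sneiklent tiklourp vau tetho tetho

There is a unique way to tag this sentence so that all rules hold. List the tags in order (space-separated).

Prep Det Prep Prep Noun Prep Noun Noun

Candidates per position — 1:rauriarn {Noun,Prep}; 2:shukloush {Det}; 3:rauriarn {Noun,Prep}; 4:sneiklent {Prep}; 5:tiklourp {Noun}; 6:vau {Prep}; 7:tetho {Noun}; 8:tetho {Noun}.
At position 1, choosing Noun makes rule 1 impossible to satisfy; hence Prep.
At position 3, choosing Noun makes rule 1 impossible to satisfy; hence Prep.
So the tagging must be: Prep Det Prep Prep Noun Prep Noun Noun.
Rule-by-rule: rule 1 holds; rule 2 holds.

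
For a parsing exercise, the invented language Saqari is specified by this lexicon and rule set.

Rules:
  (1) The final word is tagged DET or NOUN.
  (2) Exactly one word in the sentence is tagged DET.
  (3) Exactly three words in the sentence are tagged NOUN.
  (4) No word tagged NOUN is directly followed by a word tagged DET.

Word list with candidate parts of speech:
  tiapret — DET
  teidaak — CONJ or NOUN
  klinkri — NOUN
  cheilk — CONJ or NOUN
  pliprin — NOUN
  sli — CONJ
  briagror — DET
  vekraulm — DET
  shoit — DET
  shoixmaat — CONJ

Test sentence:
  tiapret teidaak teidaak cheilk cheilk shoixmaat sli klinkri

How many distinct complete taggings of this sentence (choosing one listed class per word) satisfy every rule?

6

Candidates per position — 1:tiapret {DET}; 2:teidaak {CONJ,NOUN}; 3:teidaak {CONJ,NOUN}; 4:cheilk {CONJ,NOUN}; 5:cheilk {CONJ,NOUN}; 6:shoixmaat {CONJ}; 7:sli {CONJ}; 8:klinkri {NOUN}.
There are 16 candidate sequences in total.
Checking each against the rules leaves 6 sequences.
Count = 6.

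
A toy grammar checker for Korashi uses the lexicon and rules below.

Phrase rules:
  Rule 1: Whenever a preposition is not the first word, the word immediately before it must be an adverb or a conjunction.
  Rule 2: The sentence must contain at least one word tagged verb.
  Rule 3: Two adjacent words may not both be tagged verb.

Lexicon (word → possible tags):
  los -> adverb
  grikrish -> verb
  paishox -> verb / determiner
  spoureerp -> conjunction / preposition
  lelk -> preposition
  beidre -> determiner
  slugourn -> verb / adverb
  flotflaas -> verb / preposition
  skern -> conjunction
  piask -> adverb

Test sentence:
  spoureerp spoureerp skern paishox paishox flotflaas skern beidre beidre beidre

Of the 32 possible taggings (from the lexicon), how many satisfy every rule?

Candidates per position — 1:spoureerp {conjunction,preposition}; 2:spoureerp {conjunction,preposition}; 3:skern {conjunction}; 4:paishox {verb,determiner}; 5:paishox {verb,determiner}; 6:flotflaas {verb,preposition}; 7:skern {conjunction}; 8:beidre {determiner}; 9:beidre {determiner}; 10:beidre {determiner}.
There are 32 candidate sequences in total.
Checking each against the rules leaves 6 sequences.
Count = 6.

6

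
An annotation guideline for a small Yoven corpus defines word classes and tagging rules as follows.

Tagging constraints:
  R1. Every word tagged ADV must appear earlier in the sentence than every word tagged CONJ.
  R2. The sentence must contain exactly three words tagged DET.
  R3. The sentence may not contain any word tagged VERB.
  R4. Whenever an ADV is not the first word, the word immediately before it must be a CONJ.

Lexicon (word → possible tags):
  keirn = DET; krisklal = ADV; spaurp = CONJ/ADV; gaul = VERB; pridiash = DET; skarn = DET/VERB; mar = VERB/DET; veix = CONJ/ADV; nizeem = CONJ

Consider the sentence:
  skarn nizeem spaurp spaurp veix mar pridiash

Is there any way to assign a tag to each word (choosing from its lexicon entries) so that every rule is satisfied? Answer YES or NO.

Candidates per position — 1:skarn {DET,VERB}; 2:nizeem {CONJ}; 3:spaurp {CONJ,ADV}; 4:spaurp {CONJ,ADV}; 5:veix {CONJ,ADV}; 6:mar {VERB,DET}; 7:pridiash {DET}.
One satisfying assignment: DET CONJ CONJ CONJ CONJ DET DET.
Checking: rule 1 satisfied; rule 2 satisfied; rule 3 satisfied; rule 4 satisfied.

YES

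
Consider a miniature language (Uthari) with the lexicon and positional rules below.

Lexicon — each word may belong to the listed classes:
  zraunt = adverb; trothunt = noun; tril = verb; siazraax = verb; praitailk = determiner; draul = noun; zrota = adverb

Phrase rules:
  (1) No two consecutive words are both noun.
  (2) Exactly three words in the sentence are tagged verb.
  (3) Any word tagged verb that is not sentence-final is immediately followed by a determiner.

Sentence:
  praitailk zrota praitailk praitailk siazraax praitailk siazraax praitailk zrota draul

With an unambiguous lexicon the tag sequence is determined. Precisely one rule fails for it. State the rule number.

Fixed tagging: determiner adverb determiner determiner verb determiner verb determiner adverb noun.
Checking each rule: R1 holds, R2 violated, R3 holds.
Only rule 2 fails.

2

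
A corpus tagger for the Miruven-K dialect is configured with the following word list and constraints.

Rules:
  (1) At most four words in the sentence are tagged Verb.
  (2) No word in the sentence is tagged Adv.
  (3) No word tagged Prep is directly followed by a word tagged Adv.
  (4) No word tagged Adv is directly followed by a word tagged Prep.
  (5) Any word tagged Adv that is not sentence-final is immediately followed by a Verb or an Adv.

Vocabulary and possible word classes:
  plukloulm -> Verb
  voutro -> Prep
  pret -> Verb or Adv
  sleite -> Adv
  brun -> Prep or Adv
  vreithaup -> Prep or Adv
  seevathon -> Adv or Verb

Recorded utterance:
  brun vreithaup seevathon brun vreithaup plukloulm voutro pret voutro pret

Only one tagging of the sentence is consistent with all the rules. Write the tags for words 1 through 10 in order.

Prep Prep Verb Prep Prep Verb Prep Verb Prep Verb

Candidates per position — 1:brun {Prep,Adv}; 2:vreithaup {Prep,Adv}; 3:seevathon {Adv,Verb}; 4:brun {Prep,Adv}; 5:vreithaup {Prep,Adv}; 6:plukloulm {Verb}; 7:voutro {Prep}; 8:pret {Verb,Adv}; 9:voutro {Prep}; 10:pret {Verb,Adv}.
Word 1 cannot be Adv — rule 2 would then fail for every completion. It is Prep.
Word 2 cannot be Adv — rule 2 would then fail for every completion. It is Prep.
Word 3 cannot be Adv — rule 2 would then fail for every completion. It is Verb.
Word 4 cannot be Adv — rule 2 would then fail for every completion. It is Prep.
Word 5 cannot be Adv — rule 2 would then fail for every completion. It is Prep.
Word 8 cannot be Adv — rule 2 would then fail for every completion. It is Verb.
Word 10 cannot be Adv — rule 2 would then fail for every completion. It is Verb.
The only consistent sequence is: Prep Prep Verb Prep Prep Verb Prep Verb Prep Verb.
Check: rule 1 satisfied; rule 2 satisfied; rule 3 satisfied; rule 4 satisfied; rule 5 satisfied.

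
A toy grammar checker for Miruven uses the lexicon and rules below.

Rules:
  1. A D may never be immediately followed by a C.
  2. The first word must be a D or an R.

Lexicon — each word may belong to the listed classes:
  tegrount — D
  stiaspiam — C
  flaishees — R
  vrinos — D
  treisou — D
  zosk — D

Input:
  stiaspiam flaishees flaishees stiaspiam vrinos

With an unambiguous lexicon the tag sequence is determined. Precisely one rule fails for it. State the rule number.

Fixed tagging: C R R C D.
Applying the rules: R1 holds, R2 violated.
Only rule 2 fails.

2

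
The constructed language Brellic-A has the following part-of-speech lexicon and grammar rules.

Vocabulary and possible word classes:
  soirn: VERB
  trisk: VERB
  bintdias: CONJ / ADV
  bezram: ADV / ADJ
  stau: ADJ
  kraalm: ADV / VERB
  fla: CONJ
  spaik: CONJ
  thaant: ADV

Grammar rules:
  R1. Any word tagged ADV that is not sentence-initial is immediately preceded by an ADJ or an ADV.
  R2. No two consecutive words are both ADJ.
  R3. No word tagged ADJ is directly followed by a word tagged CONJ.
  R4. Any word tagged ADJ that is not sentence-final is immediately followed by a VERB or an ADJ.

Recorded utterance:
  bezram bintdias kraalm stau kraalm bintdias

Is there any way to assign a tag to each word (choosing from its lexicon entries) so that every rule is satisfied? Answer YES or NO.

YES

Candidates per position — 1:bezram {ADV,ADJ}; 2:bintdias {CONJ,ADV}; 3:kraalm {ADV,VERB}; 4:stau {ADJ}; 5:kraalm {ADV,VERB}; 6:bintdias {CONJ,ADV}.
One satisfying assignment: ADV CONJ VERB ADJ VERB CONJ.
Check: rule 1 holds; rule 2 holds; rule 3 holds; rule 4 holds.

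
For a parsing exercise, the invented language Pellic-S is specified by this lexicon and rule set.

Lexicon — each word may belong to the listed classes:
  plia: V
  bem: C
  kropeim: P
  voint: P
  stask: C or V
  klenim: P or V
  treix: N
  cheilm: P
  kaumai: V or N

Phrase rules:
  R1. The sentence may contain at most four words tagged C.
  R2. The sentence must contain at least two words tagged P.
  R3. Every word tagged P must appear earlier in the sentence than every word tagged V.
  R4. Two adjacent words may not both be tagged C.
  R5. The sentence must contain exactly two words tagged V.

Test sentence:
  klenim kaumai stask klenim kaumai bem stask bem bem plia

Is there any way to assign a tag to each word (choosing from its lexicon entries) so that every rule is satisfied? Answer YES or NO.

NO

Candidates per position — 1:klenim {P,V}; 2:kaumai {V,N}; 3:stask {C,V}; 4:klenim {P,V}; 5:kaumai {V,N}; 6:bem {C}; 7:stask {C,V}; 8:bem {C}; 9:bem {C}; 10:plia {V}.
Rule 4 cannot be satisfied by any choice of tags from the lexicon.
So there is no consistent tagging.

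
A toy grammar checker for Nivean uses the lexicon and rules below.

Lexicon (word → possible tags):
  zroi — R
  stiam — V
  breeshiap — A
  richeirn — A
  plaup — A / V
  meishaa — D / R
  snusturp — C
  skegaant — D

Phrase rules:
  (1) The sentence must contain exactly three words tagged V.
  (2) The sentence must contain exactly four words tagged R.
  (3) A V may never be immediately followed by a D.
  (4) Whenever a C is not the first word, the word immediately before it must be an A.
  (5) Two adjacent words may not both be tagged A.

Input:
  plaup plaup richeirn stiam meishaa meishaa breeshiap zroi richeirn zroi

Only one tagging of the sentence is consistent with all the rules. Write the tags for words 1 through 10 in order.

V V A V R R A R A R

Candidates per position — 1:plaup {A,V}; 2:plaup {A,V}; 3:richeirn {A}; 4:stiam {V}; 5:meishaa {D,R}; 6:meishaa {D,R}; 7:breeshiap {A}; 8:zroi {R}; 9:richeirn {A}; 10:zroi {R}.
At position 1, choosing A makes rule 1 impossible to satisfy; hence V.
At position 2, choosing A makes rule 1 impossible to satisfy; hence V.
At position 5, choosing D makes rule 2 impossible to satisfy; hence R.
At position 6, choosing D makes rule 2 impossible to satisfy; hence R.
That leaves exactly one tagging: V V A V R R A R A R.
Rule-by-rule: rule 1 ✓; rule 2 ✓; rule 3 ✓; rule 4 ✓; rule 5 ✓.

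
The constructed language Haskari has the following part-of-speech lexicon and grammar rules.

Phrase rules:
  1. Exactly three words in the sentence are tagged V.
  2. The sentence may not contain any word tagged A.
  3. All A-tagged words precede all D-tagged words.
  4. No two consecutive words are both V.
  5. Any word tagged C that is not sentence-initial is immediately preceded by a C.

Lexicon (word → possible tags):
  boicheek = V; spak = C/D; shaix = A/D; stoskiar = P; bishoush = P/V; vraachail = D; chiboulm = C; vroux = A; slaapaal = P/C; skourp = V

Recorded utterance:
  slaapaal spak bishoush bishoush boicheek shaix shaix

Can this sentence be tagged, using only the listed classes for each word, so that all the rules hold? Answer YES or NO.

NO

Candidates per position — 1:slaapaal {P,C}; 2:spak {C,D}; 3:bishoush {P,V}; 4:bishoush {P,V}; 5:boicheek {V}; 6:shaix {A,D}; 7:shaix {A,D}.
Every candidate sequence violates at least one rule; no consistent tagging exists.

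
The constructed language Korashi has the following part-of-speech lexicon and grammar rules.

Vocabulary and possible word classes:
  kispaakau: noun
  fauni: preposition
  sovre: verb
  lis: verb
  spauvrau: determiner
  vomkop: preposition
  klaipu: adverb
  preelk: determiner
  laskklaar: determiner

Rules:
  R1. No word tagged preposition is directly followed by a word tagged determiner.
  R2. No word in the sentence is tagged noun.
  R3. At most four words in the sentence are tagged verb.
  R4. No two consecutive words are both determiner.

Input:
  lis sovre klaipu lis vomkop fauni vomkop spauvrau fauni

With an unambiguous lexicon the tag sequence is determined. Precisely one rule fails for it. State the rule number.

1

Fixed tagging: verb verb adverb verb preposition preposition preposition determiner preposition.
Rule check: R1 violated, R2 holds, R3 holds, R4 holds.
Only rule 1 fails.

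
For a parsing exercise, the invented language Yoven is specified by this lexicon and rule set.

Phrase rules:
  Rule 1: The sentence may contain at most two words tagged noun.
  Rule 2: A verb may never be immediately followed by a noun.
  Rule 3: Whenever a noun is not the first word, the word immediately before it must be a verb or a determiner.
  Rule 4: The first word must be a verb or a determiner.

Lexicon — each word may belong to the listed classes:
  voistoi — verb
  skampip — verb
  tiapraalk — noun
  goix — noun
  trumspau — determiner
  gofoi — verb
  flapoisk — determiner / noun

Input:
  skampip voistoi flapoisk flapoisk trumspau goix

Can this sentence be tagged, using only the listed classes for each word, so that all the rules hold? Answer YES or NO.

Candidates per position — 1:skampip {verb}; 2:voistoi {verb}; 3:flapoisk {determiner,noun}; 4:flapoisk {determiner,noun}; 5:trumspau {determiner}; 6:goix {noun}.
One satisfying assignment: verb verb determiner determiner determiner noun.
Check: rule 1 ok; rule 2 ok; rule 3 ok; rule 4 ok.

YES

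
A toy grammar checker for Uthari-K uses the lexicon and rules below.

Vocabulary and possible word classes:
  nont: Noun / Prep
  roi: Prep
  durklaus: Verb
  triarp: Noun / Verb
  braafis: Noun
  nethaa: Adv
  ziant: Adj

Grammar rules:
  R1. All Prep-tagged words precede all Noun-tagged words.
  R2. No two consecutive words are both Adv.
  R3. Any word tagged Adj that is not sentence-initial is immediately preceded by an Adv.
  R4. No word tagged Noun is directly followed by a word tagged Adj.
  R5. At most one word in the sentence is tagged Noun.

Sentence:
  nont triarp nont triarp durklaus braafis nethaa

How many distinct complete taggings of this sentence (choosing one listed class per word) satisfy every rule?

1

Candidates per position — 1:nont {Noun,Prep}; 2:triarp {Noun,Verb}; 3:nont {Noun,Prep}; 4:triarp {Noun,Verb}; 5:durklaus {Verb}; 6:braafis {Noun}; 7:nethaa {Adv}.
There are 16 candidate sequences in total.
The sequences that satisfy every rule: Prep Verb Prep Verb Verb Noun Adv.
Count = 1.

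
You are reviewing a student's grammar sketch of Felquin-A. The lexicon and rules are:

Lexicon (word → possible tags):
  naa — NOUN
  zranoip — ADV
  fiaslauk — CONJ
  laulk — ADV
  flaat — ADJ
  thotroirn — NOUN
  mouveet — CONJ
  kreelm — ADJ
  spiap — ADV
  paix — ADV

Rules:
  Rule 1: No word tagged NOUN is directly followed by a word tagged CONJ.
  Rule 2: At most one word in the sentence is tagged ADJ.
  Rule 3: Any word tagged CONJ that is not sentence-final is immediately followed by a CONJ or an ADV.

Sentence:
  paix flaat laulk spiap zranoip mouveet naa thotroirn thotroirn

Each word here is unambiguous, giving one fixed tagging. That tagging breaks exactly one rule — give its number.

3

Fixed tagging: ADV ADJ ADV ADV ADV CONJ NOUN NOUN NOUN.
Rule check: R1 holds, R2 holds, R3 violated.
Only rule 3 fails.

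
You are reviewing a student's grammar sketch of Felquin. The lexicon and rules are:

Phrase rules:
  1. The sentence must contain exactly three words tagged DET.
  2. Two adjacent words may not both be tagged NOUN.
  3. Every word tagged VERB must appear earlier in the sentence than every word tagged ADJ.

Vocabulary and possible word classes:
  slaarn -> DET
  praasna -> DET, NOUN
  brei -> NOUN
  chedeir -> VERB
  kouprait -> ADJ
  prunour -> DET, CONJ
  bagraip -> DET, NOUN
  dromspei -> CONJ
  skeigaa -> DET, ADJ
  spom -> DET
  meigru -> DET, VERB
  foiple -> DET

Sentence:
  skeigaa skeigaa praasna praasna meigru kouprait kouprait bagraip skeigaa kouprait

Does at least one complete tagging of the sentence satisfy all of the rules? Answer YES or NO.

YES

Candidates per position — 1:skeigaa {DET,ADJ}; 2:skeigaa {DET,ADJ}; 3:praasna {DET,NOUN}; 4:praasna {DET,NOUN}; 5:meigru {DET,VERB}; 6:kouprait {ADJ}; 7:kouprait {ADJ}; 8:bagraip {DET,NOUN}; 9:skeigaa {DET,ADJ}; 10:kouprait {ADJ}.
One satisfying assignment: DET ADJ NOUN DET DET ADJ ADJ NOUN ADJ ADJ.
Rule-by-rule: rule 1 ✓; rule 2 ✓; rule 3 ✓.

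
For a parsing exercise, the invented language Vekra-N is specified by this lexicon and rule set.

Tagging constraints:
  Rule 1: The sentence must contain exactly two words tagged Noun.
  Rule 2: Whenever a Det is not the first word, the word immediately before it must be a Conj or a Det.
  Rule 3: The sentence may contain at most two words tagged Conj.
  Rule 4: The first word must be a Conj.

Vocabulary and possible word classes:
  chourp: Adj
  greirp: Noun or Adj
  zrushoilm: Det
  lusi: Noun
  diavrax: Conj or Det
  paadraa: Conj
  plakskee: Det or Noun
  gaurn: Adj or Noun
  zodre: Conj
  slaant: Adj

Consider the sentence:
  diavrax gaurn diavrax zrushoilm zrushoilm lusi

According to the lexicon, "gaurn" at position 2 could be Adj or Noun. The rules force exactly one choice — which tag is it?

Noun

Candidates per position — 1:diavrax {Conj,Det}; 2:gaurn {Adj,Noun}; 3:diavrax {Conj,Det}; 4:zrushoilm {Det}; 5:zrushoilm {Det}; 6:lusi {Noun}.
Position 1: Det is ruled out by rule 4; that leaves Conj.
Position 2: Adj is ruled out by rule 1; that leaves Noun.
Position 3: Det is ruled out by rule 2; that leaves Conj.
So the tagging must be: Conj Noun Conj Det Det Noun.
Verifying each rule — rule 1 ✓; rule 2 ✓; rule 3 ✓; rule 4 ✓.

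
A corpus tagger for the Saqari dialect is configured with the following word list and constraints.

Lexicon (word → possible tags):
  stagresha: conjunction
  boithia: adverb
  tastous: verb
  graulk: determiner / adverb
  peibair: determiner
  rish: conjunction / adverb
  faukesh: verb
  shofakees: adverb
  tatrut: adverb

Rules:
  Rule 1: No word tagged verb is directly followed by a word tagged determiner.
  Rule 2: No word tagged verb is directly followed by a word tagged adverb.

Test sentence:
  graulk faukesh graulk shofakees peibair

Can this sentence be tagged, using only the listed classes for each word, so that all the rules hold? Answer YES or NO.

NO

Candidates per position — 1:graulk {determiner,adverb}; 2:faukesh {verb}; 3:graulk {determiner,adverb}; 4:shofakees {adverb}; 5:peibair {determiner}.
Every candidate sequence violates at least one rule; no consistent tagging exists.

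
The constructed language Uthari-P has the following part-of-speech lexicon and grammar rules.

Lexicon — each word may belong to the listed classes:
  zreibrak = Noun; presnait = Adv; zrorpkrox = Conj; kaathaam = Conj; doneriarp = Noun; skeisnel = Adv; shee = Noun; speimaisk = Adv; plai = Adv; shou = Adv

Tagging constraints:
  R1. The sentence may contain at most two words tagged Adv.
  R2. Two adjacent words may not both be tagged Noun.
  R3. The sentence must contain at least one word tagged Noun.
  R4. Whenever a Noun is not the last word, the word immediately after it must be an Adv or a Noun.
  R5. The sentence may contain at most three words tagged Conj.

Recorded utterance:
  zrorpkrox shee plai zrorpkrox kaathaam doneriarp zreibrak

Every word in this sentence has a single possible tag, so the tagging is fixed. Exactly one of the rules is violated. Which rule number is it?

2

Fixed tagging: Conj Noun Adv Conj Conj Noun Noun.
Rule check: R1 pass, R2 fail, R3 pass, R4 pass, R5 pass.
Only rule 2 fails.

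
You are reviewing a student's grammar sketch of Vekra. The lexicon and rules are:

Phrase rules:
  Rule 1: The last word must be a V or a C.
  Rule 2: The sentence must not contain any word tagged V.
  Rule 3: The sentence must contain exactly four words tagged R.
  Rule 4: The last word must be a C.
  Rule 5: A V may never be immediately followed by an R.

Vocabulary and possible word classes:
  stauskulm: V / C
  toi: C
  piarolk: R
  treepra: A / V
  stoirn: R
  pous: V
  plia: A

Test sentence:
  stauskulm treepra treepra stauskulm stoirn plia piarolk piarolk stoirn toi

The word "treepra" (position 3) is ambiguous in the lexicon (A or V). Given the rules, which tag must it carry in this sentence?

A

Candidates per position — 1:stauskulm {V,C}; 2:treepra {A,V}; 3:treepra {A,V}; 4:stauskulm {V,C}; 5:stoirn {R}; 6:plia {A}; 7:piarolk {R}; 8:piarolk {R}; 9:stoirn {R}; 10:toi {C}.
Position 1: V is ruled out by rule 2; that leaves C.
Position 2: V is ruled out by rule 2; that leaves A.
Position 3: V is ruled out by rule 2; that leaves A.
Position 4: V is ruled out by rule 2; that leaves C.
The unique satisfying tagging is: C A A C R A R R R C.
Verifying each rule — rule 1 satisfied; rule 2 satisfied; rule 3 satisfied; rule 4 satisfied; rule 5 satisfied.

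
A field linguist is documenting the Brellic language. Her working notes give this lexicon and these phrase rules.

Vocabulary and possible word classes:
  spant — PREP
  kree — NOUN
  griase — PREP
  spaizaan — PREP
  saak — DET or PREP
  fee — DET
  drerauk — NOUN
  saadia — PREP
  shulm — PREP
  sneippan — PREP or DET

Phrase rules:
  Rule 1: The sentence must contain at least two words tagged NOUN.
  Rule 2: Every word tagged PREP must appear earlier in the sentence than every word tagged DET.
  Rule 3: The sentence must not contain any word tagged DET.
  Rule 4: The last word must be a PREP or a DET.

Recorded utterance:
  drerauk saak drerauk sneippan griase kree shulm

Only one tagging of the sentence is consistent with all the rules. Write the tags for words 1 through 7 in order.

NOUN PREP NOUN PREP PREP NOUN PREP

Candidates per position — 1:drerauk {NOUN}; 2:saak {DET,PREP}; 3:drerauk {NOUN}; 4:sneippan {PREP,DET}; 5:griase {PREP}; 6:kree {NOUN}; 7:shulm {PREP}.
Position 2: DET is ruled out by rule 2; that leaves PREP.
Position 4: DET is ruled out by rule 2; that leaves PREP.
The only consistent sequence is: NOUN PREP NOUN PREP PREP NOUN PREP.
Rule-by-rule: rule 1 holds; rule 2 holds; rule 3 holds; rule 4 holds.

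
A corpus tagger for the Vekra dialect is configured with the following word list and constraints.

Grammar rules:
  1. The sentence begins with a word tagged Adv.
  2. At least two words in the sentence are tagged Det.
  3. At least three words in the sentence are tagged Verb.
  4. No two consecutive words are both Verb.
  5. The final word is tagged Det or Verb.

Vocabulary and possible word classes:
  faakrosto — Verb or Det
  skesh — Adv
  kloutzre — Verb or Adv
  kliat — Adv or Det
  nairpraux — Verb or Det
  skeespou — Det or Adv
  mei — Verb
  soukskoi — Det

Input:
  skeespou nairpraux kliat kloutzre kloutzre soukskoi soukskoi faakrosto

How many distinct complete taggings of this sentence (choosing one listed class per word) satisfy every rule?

4

Candidates per position — 1:skeespou {Det,Adv}; 2:nairpraux {Verb,Det}; 3:kliat {Adv,Det}; 4:kloutzre {Verb,Adv}; 5:kloutzre {Verb,Adv}; 6:soukskoi {Det}; 7:soukskoi {Det}; 8:faakrosto {Verb,Det}.
There are 64 candidate sequences in total.
The sequences that satisfy every rule: Adv Verb Adv Verb Adv Det Det Verb; Adv Verb Adv Adv Verb Det Det Verb; Adv Verb Det Verb Adv Det Det Verb; Adv Verb Det Adv Verb Det Det Verb.
Count = 4.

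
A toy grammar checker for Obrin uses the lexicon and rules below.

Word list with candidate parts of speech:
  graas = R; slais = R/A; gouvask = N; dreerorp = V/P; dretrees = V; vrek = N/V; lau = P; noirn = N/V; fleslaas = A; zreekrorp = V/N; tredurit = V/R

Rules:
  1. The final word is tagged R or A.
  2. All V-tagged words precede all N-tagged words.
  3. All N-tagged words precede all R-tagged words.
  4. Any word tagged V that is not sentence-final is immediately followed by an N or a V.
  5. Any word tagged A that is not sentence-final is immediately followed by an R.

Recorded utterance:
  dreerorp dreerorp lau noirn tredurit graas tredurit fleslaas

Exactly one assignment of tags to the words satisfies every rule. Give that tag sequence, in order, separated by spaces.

P P P N R R R A

Candidates per position — 1:dreerorp {V,P}; 2:dreerorp {V,P}; 3:lau {P}; 4:noirn {N,V}; 5:tredurit {V,R}; 6:graas {R}; 7:tredurit {V,R}; 8:fleslaas {A}.
Position 1: V is ruled out by rule 4; that leaves P.
Position 2: V is ruled out by rule 4; that leaves P.
Position 4: V is ruled out by rule 4; that leaves N.
Position 5: V is ruled out by rule 2; that leaves R.
Position 7: V is ruled out by rule 2; that leaves R.
That leaves exactly one tagging: P P P N R R R A.
Checking: rule 1 ok; rule 2 ok; rule 3 ok; rule 4 ok; rule 5 ok.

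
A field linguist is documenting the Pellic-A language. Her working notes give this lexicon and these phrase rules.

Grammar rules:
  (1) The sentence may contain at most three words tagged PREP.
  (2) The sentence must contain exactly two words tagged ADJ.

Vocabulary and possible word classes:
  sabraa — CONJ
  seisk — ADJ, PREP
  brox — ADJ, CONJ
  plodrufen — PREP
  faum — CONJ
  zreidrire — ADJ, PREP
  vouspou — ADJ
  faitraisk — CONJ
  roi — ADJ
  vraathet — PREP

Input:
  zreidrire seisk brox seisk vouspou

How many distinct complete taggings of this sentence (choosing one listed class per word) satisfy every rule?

Candidates per position — 1:zreidrire {ADJ,PREP}; 2:seisk {ADJ,PREP}; 3:brox {ADJ,CONJ}; 4:seisk {ADJ,PREP}; 5:vouspou {ADJ}.
There are 16 candidate sequences in total.
The sequences that satisfy every rule: ADJ PREP CONJ PREP ADJ; PREP ADJ CONJ PREP ADJ; PREP PREP ADJ PREP ADJ; PREP PREP CONJ ADJ ADJ.
Count = 4.

4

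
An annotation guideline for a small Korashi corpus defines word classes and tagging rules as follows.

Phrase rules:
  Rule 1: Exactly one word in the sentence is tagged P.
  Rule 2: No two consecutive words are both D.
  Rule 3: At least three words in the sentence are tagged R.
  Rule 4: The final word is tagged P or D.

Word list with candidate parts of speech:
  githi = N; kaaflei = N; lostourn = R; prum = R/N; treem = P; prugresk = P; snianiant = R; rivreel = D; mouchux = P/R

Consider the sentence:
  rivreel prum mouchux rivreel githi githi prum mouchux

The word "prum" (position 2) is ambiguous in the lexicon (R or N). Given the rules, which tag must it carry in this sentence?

Candidates per position — 1:rivreel {D}; 2:prum {R,N}; 3:mouchux {P,R}; 4:rivreel {D}; 5:githi {N}; 6:githi {N}; 7:prum {R,N}; 8:mouchux {P,R}.
If word 8 were R, no tagging could satisfy rule 4; so word 8 is P.
If word 2 were N, no tagging could satisfy rule 3; so word 2 is R.
If word 3 were P, no tagging could satisfy rule 1; so word 3 is R.
If word 7 were N, no tagging could satisfy rule 3; so word 7 is R.
The unique satisfying tagging is: D R R D N N R P.
Rule-by-rule: rule 1 ✓; rule 2 ✓; rule 3 ✓; rule 4 ✓.

R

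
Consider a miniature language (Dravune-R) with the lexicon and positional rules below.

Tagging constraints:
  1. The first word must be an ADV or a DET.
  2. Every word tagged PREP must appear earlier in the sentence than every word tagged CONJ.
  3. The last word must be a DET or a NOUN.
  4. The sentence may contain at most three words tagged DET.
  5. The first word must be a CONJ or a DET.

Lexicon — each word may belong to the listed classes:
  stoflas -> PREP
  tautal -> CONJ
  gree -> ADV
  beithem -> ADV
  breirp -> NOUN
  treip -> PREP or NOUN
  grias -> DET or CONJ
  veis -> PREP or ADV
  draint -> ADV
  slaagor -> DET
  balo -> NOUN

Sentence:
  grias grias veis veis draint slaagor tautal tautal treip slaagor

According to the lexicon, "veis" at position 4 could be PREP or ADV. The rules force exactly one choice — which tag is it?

Candidates per position — 1:grias {DET,CONJ}; 2:grias {DET,CONJ}; 3:veis {PREP,ADV}; 4:veis {PREP,ADV}; 5:draint {ADV}; 6:slaagor {DET}; 7:tautal {CONJ}; 8:tautal {CONJ}; 9:treip {PREP,NOUN}; 10:slaagor {DET}.
Position 1: tagging it CONJ would leave rule 1 unsatisfiable, so it must be DET.
Position 2: tagging it DET would leave rule 4 unsatisfiable, so it must be CONJ.
Position 3: tagging it PREP would leave rule 2 unsatisfiable, so it must be ADV.
Position 4: tagging it PREP would leave rule 2 unsatisfiable, so it must be ADV.
Position 9: tagging it PREP would leave rule 2 unsatisfiable, so it must be NOUN.
That leaves exactly one tagging: DET CONJ ADV ADV ADV DET CONJ CONJ NOUN DET.
Check: rule 1 holds; rule 2 holds; rule 3 holds; rule 4 holds; rule 5 holds.

ADV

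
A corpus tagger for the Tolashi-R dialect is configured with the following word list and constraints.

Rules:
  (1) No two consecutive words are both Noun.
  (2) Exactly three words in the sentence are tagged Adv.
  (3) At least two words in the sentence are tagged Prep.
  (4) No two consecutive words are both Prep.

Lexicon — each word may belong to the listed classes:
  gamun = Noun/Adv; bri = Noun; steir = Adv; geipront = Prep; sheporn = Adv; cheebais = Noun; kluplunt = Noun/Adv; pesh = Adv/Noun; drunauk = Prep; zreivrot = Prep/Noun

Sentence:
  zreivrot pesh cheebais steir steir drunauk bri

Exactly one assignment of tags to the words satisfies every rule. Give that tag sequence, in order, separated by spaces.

Candidates per position — 1:zreivrot {Prep,Noun}; 2:pesh {Adv,Noun}; 3:cheebais {Noun}; 4:steir {Adv}; 5:steir {Adv}; 6:drunauk {Prep}; 7:bri {Noun}.
Word 1 cannot be Noun — rule 3 would then fail for every completion. It is Prep.
Word 2 cannot be Noun — rule 1 would then fail for every completion. It is Adv.
That leaves exactly one tagging: Prep Adv Noun Adv Adv Prep Noun.
Checking: rule 1 ok; rule 2 ok; rule 3 ok; rule 4 ok.

Prep Adv Noun Adv Adv Prep Noun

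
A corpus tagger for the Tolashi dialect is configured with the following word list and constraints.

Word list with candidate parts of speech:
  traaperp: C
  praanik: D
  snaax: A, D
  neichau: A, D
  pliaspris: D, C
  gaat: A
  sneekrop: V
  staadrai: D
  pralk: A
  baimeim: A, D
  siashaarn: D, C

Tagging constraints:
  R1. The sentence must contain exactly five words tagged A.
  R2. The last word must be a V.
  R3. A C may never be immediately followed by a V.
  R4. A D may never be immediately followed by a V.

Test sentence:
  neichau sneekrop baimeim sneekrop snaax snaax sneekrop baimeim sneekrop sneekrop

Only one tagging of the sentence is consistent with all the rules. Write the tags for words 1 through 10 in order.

Candidates per position — 1:neichau {A,D}; 2:sneekrop {V}; 3:baimeim {A,D}; 4:sneekrop {V}; 5:snaax {A,D}; 6:snaax {A,D}; 7:sneekrop {V}; 8:baimeim {A,D}; 9:sneekrop {V}; 10:sneekrop {V}.
Word 1 cannot be D — rule 1 would then fail for every completion. It is A.
Word 3 cannot be D — rule 1 would then fail for every completion. It is A.
Word 5 cannot be D — rule 1 would then fail for every completion. It is A.
Word 6 cannot be D — rule 1 would then fail for every completion. It is A.
Word 8 cannot be D — rule 1 would then fail for every completion. It is A.
That leaves exactly one tagging: A V A V A A V A V V.
Rule-by-rule: rule 1 ok; rule 2 ok; rule 3 ok; rule 4 ok.

A V A V A A V A V V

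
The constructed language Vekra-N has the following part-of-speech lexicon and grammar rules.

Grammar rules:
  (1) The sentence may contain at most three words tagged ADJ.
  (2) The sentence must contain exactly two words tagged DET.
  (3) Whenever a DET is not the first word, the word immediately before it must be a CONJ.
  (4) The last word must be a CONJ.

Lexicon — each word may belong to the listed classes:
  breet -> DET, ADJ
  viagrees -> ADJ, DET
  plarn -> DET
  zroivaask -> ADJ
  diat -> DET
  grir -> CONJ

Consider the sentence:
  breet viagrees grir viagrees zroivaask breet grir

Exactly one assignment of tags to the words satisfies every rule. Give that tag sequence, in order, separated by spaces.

Candidates per position — 1:breet {DET,ADJ}; 2:viagrees {ADJ,DET}; 3:grir {CONJ}; 4:viagrees {ADJ,DET}; 5:zroivaask {ADJ}; 6:breet {DET,ADJ}; 7:grir {CONJ}.
If word 2 were DET, no tagging could satisfy rule 3; so word 2 is ADJ.
If word 6 were DET, no tagging could satisfy rule 3; so word 6 is ADJ.
If word 1 were ADJ, no tagging could satisfy rule 1; so word 1 is DET.
If word 4 were ADJ, no tagging could satisfy rule 1; so word 4 is DET.
So the tagging must be: DET ADJ CONJ DET ADJ ADJ CONJ.
Check: rule 1 ✓; rule 2 ✓; rule 3 ✓; rule 4 ✓.

DET ADJ CONJ DET ADJ ADJ CONJ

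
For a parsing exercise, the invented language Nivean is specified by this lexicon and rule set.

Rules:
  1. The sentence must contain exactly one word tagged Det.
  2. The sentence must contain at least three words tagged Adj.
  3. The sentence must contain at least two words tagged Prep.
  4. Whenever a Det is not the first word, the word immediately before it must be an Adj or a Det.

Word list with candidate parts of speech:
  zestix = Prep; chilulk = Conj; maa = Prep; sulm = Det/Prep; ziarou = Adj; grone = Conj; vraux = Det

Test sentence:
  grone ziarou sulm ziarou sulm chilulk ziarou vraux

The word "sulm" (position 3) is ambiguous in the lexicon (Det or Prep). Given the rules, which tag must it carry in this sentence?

Candidates per position — 1:grone {Conj}; 2:ziarou {Adj}; 3:sulm {Det,Prep}; 4:ziarou {Adj}; 5:sulm {Det,Prep}; 6:chilulk {Conj}; 7:ziarou {Adj}; 8:vraux {Det}.
If word 3 were Det, no tagging could satisfy rule 1; so word 3 is Prep.
If word 5 were Det, no tagging could satisfy rule 1; so word 5 is Prep.
That leaves exactly one tagging: Conj Adj Prep Adj Prep Conj Adj Det.
Rule-by-rule: rule 1 satisfied; rule 2 satisfied; rule 3 satisfied; rule 4 satisfied.

Prep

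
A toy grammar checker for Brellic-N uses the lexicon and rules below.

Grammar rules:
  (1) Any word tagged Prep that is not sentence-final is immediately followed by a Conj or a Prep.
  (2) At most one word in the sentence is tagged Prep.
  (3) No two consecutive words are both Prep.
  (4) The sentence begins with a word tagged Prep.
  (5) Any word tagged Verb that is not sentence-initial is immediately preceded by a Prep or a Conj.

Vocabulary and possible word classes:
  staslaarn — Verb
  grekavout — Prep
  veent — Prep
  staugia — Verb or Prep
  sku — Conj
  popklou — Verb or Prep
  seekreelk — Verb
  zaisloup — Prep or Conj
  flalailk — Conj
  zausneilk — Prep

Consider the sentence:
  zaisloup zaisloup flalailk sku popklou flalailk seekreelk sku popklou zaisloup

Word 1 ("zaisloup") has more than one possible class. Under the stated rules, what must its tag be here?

Prep

Candidates per position — 1:zaisloup {Prep,Conj}; 2:zaisloup {Prep,Conj}; 3:flalailk {Conj}; 4:sku {Conj}; 5:popklou {Verb,Prep}; 6:flalailk {Conj}; 7:seekreelk {Verb}; 8:sku {Conj}; 9:popklou {Verb,Prep}; 10:zaisloup {Prep,Conj}.
Position 1: tagging it Conj would leave rule 4 unsatisfiable, so it must be Prep.
Position 2: tagging it Prep would leave rule 2 unsatisfiable, so it must be Conj.
Position 5: tagging it Prep would leave rule 2 unsatisfiable, so it must be Verb.
Position 9: tagging it Prep would leave rule 2 unsatisfiable, so it must be Verb.
Position 10: tagging it Prep would leave rule 2 unsatisfiable, so it must be Conj.
The unique satisfying tagging is: Prep Conj Conj Conj Verb Conj Verb Conj Verb Conj.
Checking: rule 1 ✓; rule 2 ✓; rule 3 ✓; rule 4 ✓; rule 5 ✓.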